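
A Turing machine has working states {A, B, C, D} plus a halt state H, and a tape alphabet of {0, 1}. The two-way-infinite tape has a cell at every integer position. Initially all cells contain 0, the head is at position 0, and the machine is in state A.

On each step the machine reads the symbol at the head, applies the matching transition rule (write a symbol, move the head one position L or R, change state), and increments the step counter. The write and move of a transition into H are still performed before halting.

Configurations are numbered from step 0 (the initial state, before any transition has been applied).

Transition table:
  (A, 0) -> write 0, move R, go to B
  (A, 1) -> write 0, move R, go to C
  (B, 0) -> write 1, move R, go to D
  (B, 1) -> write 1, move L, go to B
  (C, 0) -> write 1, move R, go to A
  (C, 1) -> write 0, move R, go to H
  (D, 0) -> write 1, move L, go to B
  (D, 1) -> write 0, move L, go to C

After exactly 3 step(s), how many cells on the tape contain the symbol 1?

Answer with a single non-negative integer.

Answer: 2

Derivation:
Step 1: in state A at pos 0, read 0 -> (A,0)->write 0,move R,goto B. Now: state=B, head=1, tape[-1..2]=0000 (head:   ^)
Step 2: in state B at pos 1, read 0 -> (B,0)->write 1,move R,goto D. Now: state=D, head=2, tape[-1..3]=00100 (head:    ^)
Step 3: in state D at pos 2, read 0 -> (D,0)->write 1,move L,goto B. Now: state=B, head=1, tape[-1..3]=00110 (head:   ^)
Cells containing 1 after step 3: {1, 2} -> 2 cell(s)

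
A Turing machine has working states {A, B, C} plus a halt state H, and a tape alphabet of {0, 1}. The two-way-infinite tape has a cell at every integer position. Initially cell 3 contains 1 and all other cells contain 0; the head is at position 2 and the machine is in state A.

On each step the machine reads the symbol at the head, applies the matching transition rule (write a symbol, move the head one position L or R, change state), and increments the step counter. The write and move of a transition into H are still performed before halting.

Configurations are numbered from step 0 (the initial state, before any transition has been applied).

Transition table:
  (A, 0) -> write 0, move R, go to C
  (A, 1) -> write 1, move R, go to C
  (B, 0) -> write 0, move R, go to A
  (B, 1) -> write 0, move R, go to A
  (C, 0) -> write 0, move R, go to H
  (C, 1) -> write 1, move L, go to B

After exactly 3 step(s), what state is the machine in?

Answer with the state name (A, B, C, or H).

Step 1: in state A at pos 2, read 0 -> (A,0)->write 0,move R,goto C. Now: state=C, head=3, tape[1..4]=0010 (head:   ^)
Step 2: in state C at pos 3, read 1 -> (C,1)->write 1,move L,goto B. Now: state=B, head=2, tape[1..4]=0010 (head:  ^)
Step 3: in state B at pos 2, read 0 -> (B,0)->write 0,move R,goto A. Now: state=A, head=3, tape[1..4]=0010 (head:   ^)

Answer: A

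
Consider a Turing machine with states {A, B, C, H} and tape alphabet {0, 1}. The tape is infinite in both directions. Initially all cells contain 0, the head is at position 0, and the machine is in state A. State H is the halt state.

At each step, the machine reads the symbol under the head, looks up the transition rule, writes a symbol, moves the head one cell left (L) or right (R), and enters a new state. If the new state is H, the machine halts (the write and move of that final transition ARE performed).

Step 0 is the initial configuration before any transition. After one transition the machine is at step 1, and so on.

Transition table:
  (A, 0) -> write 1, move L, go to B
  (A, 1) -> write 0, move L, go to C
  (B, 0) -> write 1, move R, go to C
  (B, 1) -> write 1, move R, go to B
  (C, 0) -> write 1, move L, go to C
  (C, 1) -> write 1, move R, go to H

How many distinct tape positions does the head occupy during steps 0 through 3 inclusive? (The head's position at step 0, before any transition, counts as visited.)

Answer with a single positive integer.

Step 1: in state A at pos 0, read 0 -> (A,0)->write 1,move L,goto B. Now: state=B, head=-1, tape[-2..1]=0010 (head:  ^)
Step 2: in state B at pos -1, read 0 -> (B,0)->write 1,move R,goto C. Now: state=C, head=0, tape[-2..1]=0110 (head:   ^)
Step 3: in state C at pos 0, read 1 -> (C,1)->write 1,move R,goto H. Now: state=H, head=1, tape[-2..2]=01100 (head:    ^)
Head positions at steps 0..3: starting at 0, distinct positions visited = {-1, 0, 1} -> 3 position(s)

Answer: 3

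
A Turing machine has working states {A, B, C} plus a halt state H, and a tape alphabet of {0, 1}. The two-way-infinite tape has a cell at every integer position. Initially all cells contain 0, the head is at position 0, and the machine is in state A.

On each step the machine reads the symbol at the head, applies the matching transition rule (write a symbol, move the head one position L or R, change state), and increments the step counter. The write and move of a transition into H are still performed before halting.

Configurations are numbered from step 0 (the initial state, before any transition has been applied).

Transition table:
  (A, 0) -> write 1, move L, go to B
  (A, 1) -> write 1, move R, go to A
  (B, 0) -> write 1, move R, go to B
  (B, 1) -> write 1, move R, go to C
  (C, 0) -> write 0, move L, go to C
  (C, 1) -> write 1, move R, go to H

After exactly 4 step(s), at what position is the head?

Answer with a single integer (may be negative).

Answer: 0

Derivation:
Step 1: in state A at pos 0, read 0 -> (A,0)->write 1,move L,goto B. Now: state=B, head=-1, tape[-2..1]=0010 (head:  ^)
Step 2: in state B at pos -1, read 0 -> (B,0)->write 1,move R,goto B. Now: state=B, head=0, tape[-2..1]=0110 (head:   ^)
Step 3: in state B at pos 0, read 1 -> (B,1)->write 1,move R,goto C. Now: state=C, head=1, tape[-2..2]=01100 (head:    ^)
Step 4: in state C at pos 1, read 0 -> (C,0)->write 0,move L,goto C. Now: state=C, head=0, tape[-2..2]=01100 (head:   ^)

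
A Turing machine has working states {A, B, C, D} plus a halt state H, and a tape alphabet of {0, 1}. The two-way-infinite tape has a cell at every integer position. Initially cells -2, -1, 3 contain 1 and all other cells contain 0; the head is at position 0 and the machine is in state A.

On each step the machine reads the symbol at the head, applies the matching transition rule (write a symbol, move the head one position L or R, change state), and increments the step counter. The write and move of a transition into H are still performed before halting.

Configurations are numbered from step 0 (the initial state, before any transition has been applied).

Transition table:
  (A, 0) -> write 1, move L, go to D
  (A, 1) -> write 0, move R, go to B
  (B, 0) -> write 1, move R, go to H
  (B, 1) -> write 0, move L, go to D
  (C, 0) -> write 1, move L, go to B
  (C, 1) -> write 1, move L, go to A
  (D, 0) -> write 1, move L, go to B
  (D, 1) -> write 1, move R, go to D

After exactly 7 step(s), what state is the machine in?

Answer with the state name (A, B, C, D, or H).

Answer: B

Derivation:
Step 1: in state A at pos 0, read 0 -> (A,0)->write 1,move L,goto D. Now: state=D, head=-1, tape[-3..4]=01110010 (head:   ^)
Step 2: in state D at pos -1, read 1 -> (D,1)->write 1,move R,goto D. Now: state=D, head=0, tape[-3..4]=01110010 (head:    ^)
Step 3: in state D at pos 0, read 1 -> (D,1)->write 1,move R,goto D. Now: state=D, head=1, tape[-3..4]=01110010 (head:     ^)
Step 4: in state D at pos 1, read 0 -> (D,0)->write 1,move L,goto B. Now: state=B, head=0, tape[-3..4]=01111010 (head:    ^)
Step 5: in state B at pos 0, read 1 -> (B,1)->write 0,move L,goto D. Now: state=D, head=-1, tape[-3..4]=01101010 (head:   ^)
Step 6: in state D at pos -1, read 1 -> (D,1)->write 1,move R,goto D. Now: state=D, head=0, tape[-3..4]=01101010 (head:    ^)
Step 7: in state D at pos 0, read 0 -> (D,0)->write 1,move L,goto B. Now: state=B, head=-1, tape[-3..4]=01111010 (head:   ^)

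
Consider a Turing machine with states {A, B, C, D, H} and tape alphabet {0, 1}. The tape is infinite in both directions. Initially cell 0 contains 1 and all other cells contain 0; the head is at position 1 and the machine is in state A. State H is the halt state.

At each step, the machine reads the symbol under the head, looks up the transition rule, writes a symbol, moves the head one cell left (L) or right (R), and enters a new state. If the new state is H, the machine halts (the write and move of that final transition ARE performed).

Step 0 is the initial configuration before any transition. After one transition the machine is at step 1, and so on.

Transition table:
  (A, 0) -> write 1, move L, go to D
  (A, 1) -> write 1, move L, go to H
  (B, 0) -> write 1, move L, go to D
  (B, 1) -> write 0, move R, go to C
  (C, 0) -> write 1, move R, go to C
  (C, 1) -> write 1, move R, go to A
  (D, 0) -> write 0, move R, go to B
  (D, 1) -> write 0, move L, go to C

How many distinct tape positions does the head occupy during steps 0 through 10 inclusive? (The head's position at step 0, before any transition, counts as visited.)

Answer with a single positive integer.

Step 1: in state A at pos 1, read 0 -> (A,0)->write 1,move L,goto D. Now: state=D, head=0, tape[-1..2]=0110 (head:  ^)
Step 2: in state D at pos 0, read 1 -> (D,1)->write 0,move L,goto C. Now: state=C, head=-1, tape[-2..2]=00010 (head:  ^)
Step 3: in state C at pos -1, read 0 -> (C,0)->write 1,move R,goto C. Now: state=C, head=0, tape[-2..2]=01010 (head:   ^)
Step 4: in state C at pos 0, read 0 -> (C,0)->write 1,move R,goto C. Now: state=C, head=1, tape[-2..2]=01110 (head:    ^)
Step 5: in state C at pos 1, read 1 -> (C,1)->write 1,move R,goto A. Now: state=A, head=2, tape[-2..3]=011100 (head:     ^)
Step 6: in state A at pos 2, read 0 -> (A,0)->write 1,move L,goto D. Now: state=D, head=1, tape[-2..3]=011110 (head:    ^)
Step 7: in state D at pos 1, read 1 -> (D,1)->write 0,move L,goto C. Now: state=C, head=0, tape[-2..3]=011010 (head:   ^)
Step 8: in state C at pos 0, read 1 -> (C,1)->write 1,move R,goto A. Now: state=A, head=1, tape[-2..3]=011010 (head:    ^)
Step 9: in state A at pos 1, read 0 -> (A,0)->write 1,move L,goto D. Now: state=D, head=0, tape[-2..3]=011110 (head:   ^)
Step 10: in state D at pos 0, read 1 -> (D,1)->write 0,move L,goto C. Now: state=C, head=-1, tape[-2..3]=010110 (head:  ^)
Head positions at steps 0..10: starting at 1, distinct positions visited = {-1, 0, 1, 2} -> 4 position(s)

Answer: 4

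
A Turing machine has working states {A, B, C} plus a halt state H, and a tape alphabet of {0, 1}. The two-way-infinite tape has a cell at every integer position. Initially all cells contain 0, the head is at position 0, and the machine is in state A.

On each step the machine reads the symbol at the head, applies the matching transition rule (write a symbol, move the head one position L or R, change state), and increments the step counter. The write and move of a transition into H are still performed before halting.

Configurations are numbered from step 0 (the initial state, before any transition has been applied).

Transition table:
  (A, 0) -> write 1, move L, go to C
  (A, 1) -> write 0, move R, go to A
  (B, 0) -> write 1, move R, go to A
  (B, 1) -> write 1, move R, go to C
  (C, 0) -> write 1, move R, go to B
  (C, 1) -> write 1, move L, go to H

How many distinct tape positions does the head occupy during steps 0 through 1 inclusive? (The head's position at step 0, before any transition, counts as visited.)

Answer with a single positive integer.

Step 1: in state A at pos 0, read 0 -> (A,0)->write 1,move L,goto C. Now: state=C, head=-1, tape[-2..1]=0010 (head:  ^)
Head positions at steps 0..1: starting at 0, distinct positions visited = {-1, 0} -> 2 position(s)

Answer: 2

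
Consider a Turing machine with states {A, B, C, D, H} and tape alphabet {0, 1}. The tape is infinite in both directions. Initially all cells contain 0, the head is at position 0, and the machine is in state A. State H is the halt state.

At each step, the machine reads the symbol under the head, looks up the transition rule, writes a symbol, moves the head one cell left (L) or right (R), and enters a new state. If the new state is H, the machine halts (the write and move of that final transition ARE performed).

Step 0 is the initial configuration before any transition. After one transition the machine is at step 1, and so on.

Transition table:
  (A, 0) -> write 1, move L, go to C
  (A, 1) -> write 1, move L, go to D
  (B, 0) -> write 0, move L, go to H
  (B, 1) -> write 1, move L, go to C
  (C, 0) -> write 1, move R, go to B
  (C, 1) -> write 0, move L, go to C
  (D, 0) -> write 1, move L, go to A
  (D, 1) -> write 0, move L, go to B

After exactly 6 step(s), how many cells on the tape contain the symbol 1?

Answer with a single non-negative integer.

Step 1: in state A at pos 0, read 0 -> (A,0)->write 1,move L,goto C. Now: state=C, head=-1, tape[-2..1]=0010 (head:  ^)
Step 2: in state C at pos -1, read 0 -> (C,0)->write 1,move R,goto B. Now: state=B, head=0, tape[-2..1]=0110 (head:   ^)
Step 3: in state B at pos 0, read 1 -> (B,1)->write 1,move L,goto C. Now: state=C, head=-1, tape[-2..1]=0110 (head:  ^)
Step 4: in state C at pos -1, read 1 -> (C,1)->write 0,move L,goto C. Now: state=C, head=-2, tape[-3..1]=00010 (head:  ^)
Step 5: in state C at pos -2, read 0 -> (C,0)->write 1,move R,goto B. Now: state=B, head=-1, tape[-3..1]=01010 (head:   ^)
Step 6: in state B at pos -1, read 0 -> (B,0)->write 0,move L,goto H. Now: state=H, head=-2, tape[-3..1]=01010 (head:  ^)
Cells containing 1 after step 6: {-2, 0} -> 2 cell(s)

Answer: 2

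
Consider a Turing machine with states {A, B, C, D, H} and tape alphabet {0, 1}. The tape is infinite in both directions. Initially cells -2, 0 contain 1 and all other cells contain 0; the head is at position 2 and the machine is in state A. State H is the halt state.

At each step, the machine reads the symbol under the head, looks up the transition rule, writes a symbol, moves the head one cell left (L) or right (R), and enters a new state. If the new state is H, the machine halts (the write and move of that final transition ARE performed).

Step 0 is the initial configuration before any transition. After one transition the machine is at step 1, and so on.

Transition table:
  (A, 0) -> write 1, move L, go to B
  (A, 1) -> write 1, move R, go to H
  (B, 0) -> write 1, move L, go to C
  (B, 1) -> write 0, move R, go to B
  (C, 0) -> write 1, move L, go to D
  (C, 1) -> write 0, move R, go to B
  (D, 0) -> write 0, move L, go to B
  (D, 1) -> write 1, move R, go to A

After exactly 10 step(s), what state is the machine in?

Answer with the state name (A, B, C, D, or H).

Step 1: in state A at pos 2, read 0 -> (A,0)->write 1,move L,goto B. Now: state=B, head=1, tape[-3..3]=0101010 (head:     ^)
Step 2: in state B at pos 1, read 0 -> (B,0)->write 1,move L,goto C. Now: state=C, head=0, tape[-3..3]=0101110 (head:    ^)
Step 3: in state C at pos 0, read 1 -> (C,1)->write 0,move R,goto B. Now: state=B, head=1, tape[-3..3]=0100110 (head:     ^)
Step 4: in state B at pos 1, read 1 -> (B,1)->write 0,move R,goto B. Now: state=B, head=2, tape[-3..3]=0100010 (head:      ^)
Step 5: in state B at pos 2, read 1 -> (B,1)->write 0,move R,goto B. Now: state=B, head=3, tape[-3..4]=01000000 (head:       ^)
Step 6: in state B at pos 3, read 0 -> (B,0)->write 1,move L,goto C. Now: state=C, head=2, tape[-3..4]=01000010 (head:      ^)
Step 7: in state C at pos 2, read 0 -> (C,0)->write 1,move L,goto D. Now: state=D, head=1, tape[-3..4]=01000110 (head:     ^)
Step 8: in state D at pos 1, read 0 -> (D,0)->write 0,move L,goto B. Now: state=B, head=0, tape[-3..4]=01000110 (head:    ^)
Step 9: in state B at pos 0, read 0 -> (B,0)->write 1,move L,goto C. Now: state=C, head=-1, tape[-3..4]=01010110 (head:   ^)
Step 10: in state C at pos -1, read 0 -> (C,0)->write 1,move L,goto D. Now: state=D, head=-2, tape[-3..4]=01110110 (head:  ^)

Answer: D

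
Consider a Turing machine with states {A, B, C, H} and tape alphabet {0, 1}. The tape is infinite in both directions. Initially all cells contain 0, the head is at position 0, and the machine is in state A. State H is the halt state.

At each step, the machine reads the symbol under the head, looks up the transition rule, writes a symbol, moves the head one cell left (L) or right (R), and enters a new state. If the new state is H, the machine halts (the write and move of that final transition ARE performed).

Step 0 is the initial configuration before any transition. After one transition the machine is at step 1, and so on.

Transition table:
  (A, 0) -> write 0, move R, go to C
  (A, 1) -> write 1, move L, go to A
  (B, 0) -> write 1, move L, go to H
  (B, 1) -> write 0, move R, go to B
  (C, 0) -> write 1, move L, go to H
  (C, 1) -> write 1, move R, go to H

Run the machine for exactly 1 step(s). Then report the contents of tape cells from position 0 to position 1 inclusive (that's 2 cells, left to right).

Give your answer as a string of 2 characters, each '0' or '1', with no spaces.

Answer: 00

Derivation:
Step 1: in state A at pos 0, read 0 -> (A,0)->write 0,move R,goto C. Now: state=C, head=1, tape[-1..2]=0000 (head:   ^)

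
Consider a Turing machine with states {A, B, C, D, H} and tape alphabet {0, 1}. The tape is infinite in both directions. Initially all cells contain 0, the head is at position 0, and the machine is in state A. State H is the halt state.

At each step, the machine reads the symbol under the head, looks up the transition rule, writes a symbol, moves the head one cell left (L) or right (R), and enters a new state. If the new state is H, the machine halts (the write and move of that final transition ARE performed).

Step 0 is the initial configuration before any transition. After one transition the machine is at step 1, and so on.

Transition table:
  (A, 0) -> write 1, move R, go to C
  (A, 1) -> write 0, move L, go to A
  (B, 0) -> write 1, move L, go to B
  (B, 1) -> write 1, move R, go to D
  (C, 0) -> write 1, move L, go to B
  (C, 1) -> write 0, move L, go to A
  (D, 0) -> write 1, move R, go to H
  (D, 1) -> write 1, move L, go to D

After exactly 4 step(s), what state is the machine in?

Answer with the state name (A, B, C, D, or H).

Answer: D

Derivation:
Step 1: in state A at pos 0, read 0 -> (A,0)->write 1,move R,goto C. Now: state=C, head=1, tape[-1..2]=0100 (head:   ^)
Step 2: in state C at pos 1, read 0 -> (C,0)->write 1,move L,goto B. Now: state=B, head=0, tape[-1..2]=0110 (head:  ^)
Step 3: in state B at pos 0, read 1 -> (B,1)->write 1,move R,goto D. Now: state=D, head=1, tape[-1..2]=0110 (head:   ^)
Step 4: in state D at pos 1, read 1 -> (D,1)->write 1,move L,goto D. Now: state=D, head=0, tape[-1..2]=0110 (head:  ^)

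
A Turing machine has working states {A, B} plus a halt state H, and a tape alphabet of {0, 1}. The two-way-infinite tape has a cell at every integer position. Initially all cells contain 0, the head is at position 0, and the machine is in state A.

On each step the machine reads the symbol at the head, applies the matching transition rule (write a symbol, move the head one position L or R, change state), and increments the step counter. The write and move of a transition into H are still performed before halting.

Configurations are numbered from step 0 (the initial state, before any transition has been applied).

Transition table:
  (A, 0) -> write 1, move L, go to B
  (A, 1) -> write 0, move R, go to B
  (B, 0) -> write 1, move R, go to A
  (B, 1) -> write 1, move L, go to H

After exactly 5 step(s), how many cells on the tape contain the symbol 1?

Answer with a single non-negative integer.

Step 1: in state A at pos 0, read 0 -> (A,0)->write 1,move L,goto B. Now: state=B, head=-1, tape[-2..1]=0010 (head:  ^)
Step 2: in state B at pos -1, read 0 -> (B,0)->write 1,move R,goto A. Now: state=A, head=0, tape[-2..1]=0110 (head:   ^)
Step 3: in state A at pos 0, read 1 -> (A,1)->write 0,move R,goto B. Now: state=B, head=1, tape[-2..2]=01000 (head:    ^)
Step 4: in state B at pos 1, read 0 -> (B,0)->write 1,move R,goto A. Now: state=A, head=2, tape[-2..3]=010100 (head:     ^)
Step 5: in state A at pos 2, read 0 -> (A,0)->write 1,move L,goto B. Now: state=B, head=1, tape[-2..3]=010110 (head:    ^)
Cells containing 1 after step 5: {-1, 1, 2} -> 3 cell(s)

Answer: 3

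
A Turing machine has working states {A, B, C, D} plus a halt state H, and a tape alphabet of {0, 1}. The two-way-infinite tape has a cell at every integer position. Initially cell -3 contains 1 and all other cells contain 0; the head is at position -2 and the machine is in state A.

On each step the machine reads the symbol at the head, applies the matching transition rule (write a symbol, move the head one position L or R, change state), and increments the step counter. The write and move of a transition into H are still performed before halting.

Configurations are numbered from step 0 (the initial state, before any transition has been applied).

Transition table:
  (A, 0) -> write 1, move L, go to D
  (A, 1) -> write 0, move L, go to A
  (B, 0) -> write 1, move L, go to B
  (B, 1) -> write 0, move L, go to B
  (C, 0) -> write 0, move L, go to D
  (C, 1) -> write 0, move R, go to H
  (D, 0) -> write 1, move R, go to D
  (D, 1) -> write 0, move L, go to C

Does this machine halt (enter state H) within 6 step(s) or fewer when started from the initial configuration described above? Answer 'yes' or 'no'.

Step 1: in state A at pos -2, read 0 -> (A,0)->write 1,move L,goto D. Now: state=D, head=-3, tape[-4..-1]=0110 (head:  ^)
Step 2: in state D at pos -3, read 1 -> (D,1)->write 0,move L,goto C. Now: state=C, head=-4, tape[-5..-1]=00010 (head:  ^)
Step 3: in state C at pos -4, read 0 -> (C,0)->write 0,move L,goto D. Now: state=D, head=-5, tape[-6..-1]=000010 (head:  ^)
Step 4: in state D at pos -5, read 0 -> (D,0)->write 1,move R,goto D. Now: state=D, head=-4, tape[-6..-1]=010010 (head:   ^)
Step 5: in state D at pos -4, read 0 -> (D,0)->write 1,move R,goto D. Now: state=D, head=-3, tape[-6..-1]=011010 (head:    ^)
Step 6: in state D at pos -3, read 0 -> (D,0)->write 1,move R,goto D. Now: state=D, head=-2, tape[-6..-1]=011110 (head:     ^)
After 6 step(s): state = D (not H) -> not halted within 6 -> no

Answer: no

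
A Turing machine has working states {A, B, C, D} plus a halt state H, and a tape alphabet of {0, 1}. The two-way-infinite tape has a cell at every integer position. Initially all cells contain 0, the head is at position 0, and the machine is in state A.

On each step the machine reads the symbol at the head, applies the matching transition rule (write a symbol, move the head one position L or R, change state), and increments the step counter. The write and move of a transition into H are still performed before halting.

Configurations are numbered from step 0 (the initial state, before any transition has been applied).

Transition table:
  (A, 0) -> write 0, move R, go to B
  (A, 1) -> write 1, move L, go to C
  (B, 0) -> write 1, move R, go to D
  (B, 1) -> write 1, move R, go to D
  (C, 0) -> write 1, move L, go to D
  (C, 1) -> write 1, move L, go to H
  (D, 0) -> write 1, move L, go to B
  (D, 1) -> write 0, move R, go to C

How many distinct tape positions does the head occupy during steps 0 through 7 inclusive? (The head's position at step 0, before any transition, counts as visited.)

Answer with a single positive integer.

Step 1: in state A at pos 0, read 0 -> (A,0)->write 0,move R,goto B. Now: state=B, head=1, tape[-1..2]=0000 (head:   ^)
Step 2: in state B at pos 1, read 0 -> (B,0)->write 1,move R,goto D. Now: state=D, head=2, tape[-1..3]=00100 (head:    ^)
Step 3: in state D at pos 2, read 0 -> (D,0)->write 1,move L,goto B. Now: state=B, head=1, tape[-1..3]=00110 (head:   ^)
Step 4: in state B at pos 1, read 1 -> (B,1)->write 1,move R,goto D. Now: state=D, head=2, tape[-1..3]=00110 (head:    ^)
Step 5: in state D at pos 2, read 1 -> (D,1)->write 0,move R,goto C. Now: state=C, head=3, tape[-1..4]=001000 (head:     ^)
Step 6: in state C at pos 3, read 0 -> (C,0)->write 1,move L,goto D. Now: state=D, head=2, tape[-1..4]=001010 (head:    ^)
Step 7: in state D at pos 2, read 0 -> (D,0)->write 1,move L,goto B. Now: state=B, head=1, tape[-1..4]=001110 (head:   ^)
Head positions at steps 0..7: starting at 0, distinct positions visited = {0, 1, 2, 3} -> 4 position(s)

Answer: 4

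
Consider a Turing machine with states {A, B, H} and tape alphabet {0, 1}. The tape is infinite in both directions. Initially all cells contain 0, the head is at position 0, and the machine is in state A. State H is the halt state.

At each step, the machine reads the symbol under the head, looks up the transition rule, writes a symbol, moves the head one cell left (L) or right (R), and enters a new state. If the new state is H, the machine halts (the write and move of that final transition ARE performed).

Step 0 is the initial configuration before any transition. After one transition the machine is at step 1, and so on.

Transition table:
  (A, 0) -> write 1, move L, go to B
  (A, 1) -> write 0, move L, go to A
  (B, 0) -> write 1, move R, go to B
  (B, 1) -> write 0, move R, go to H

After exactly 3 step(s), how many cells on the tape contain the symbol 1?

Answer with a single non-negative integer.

Step 1: in state A at pos 0, read 0 -> (A,0)->write 1,move L,goto B. Now: state=B, head=-1, tape[-2..1]=0010 (head:  ^)
Step 2: in state B at pos -1, read 0 -> (B,0)->write 1,move R,goto B. Now: state=B, head=0, tape[-2..1]=0110 (head:   ^)
Step 3: in state B at pos 0, read 1 -> (B,1)->write 0,move R,goto H. Now: state=H, head=1, tape[-2..2]=01000 (head:    ^)
Cells containing 1 after step 3: {-1} -> 1 cell(s)

Answer: 1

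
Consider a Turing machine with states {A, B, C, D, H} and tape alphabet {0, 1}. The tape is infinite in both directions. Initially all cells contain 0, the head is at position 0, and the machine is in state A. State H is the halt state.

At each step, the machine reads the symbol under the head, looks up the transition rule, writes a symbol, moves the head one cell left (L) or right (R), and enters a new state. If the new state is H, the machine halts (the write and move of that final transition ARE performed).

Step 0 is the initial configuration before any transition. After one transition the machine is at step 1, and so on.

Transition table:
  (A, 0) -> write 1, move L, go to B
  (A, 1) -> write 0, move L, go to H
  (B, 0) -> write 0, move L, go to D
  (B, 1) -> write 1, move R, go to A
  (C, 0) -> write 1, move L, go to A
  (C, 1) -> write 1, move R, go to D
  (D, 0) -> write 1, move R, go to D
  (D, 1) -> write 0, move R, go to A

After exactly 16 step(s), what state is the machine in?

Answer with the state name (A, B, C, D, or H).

Answer: A

Derivation:
Step 1: in state A at pos 0, read 0 -> (A,0)->write 1,move L,goto B. Now: state=B, head=-1, tape[-2..1]=0010 (head:  ^)
Step 2: in state B at pos -1, read 0 -> (B,0)->write 0,move L,goto D. Now: state=D, head=-2, tape[-3..1]=00010 (head:  ^)
Step 3: in state D at pos -2, read 0 -> (D,0)->write 1,move R,goto D. Now: state=D, head=-1, tape[-3..1]=01010 (head:   ^)
Step 4: in state D at pos -1, read 0 -> (D,0)->write 1,move R,goto D. Now: state=D, head=0, tape[-3..1]=01110 (head:    ^)
Step 5: in state D at pos 0, read 1 -> (D,1)->write 0,move R,goto A. Now: state=A, head=1, tape[-3..2]=011000 (head:     ^)
Step 6: in state A at pos 1, read 0 -> (A,0)->write 1,move L,goto B. Now: state=B, head=0, tape[-3..2]=011010 (head:    ^)
Step 7: in state B at pos 0, read 0 -> (B,0)->write 0,move L,goto D. Now: state=D, head=-1, tape[-3..2]=011010 (head:   ^)
Step 8: in state D at pos -1, read 1 -> (D,1)->write 0,move R,goto A. Now: state=A, head=0, tape[-3..2]=010010 (head:    ^)
Step 9: in state A at pos 0, read 0 -> (A,0)->write 1,move L,goto B. Now: state=B, head=-1, tape[-3..2]=010110 (head:   ^)
Step 10: in state B at pos -1, read 0 -> (B,0)->write 0,move L,goto D. Now: state=D, head=-2, tape[-3..2]=010110 (head:  ^)
Step 11: in state D at pos -2, read 1 -> (D,1)->write 0,move R,goto A. Now: state=A, head=-1, tape[-3..2]=000110 (head:   ^)
Step 12: in state A at pos -1, read 0 -> (A,0)->write 1,move L,goto B. Now: state=B, head=-2, tape[-3..2]=001110 (head:  ^)
Step 13: in state B at pos -2, read 0 -> (B,0)->write 0,move L,goto D. Now: state=D, head=-3, tape[-4..2]=0001110 (head:  ^)
Step 14: in state D at pos -3, read 0 -> (D,0)->write 1,move R,goto D. Now: state=D, head=-2, tape[-4..2]=0101110 (head:   ^)
Step 15: in state D at pos -2, read 0 -> (D,0)->write 1,move R,goto D. Now: state=D, head=-1, tape[-4..2]=0111110 (head:    ^)
Step 16: in state D at pos -1, read 1 -> (D,1)->write 0,move R,goto A. Now: state=A, head=0, tape[-4..2]=0110110 (head:     ^)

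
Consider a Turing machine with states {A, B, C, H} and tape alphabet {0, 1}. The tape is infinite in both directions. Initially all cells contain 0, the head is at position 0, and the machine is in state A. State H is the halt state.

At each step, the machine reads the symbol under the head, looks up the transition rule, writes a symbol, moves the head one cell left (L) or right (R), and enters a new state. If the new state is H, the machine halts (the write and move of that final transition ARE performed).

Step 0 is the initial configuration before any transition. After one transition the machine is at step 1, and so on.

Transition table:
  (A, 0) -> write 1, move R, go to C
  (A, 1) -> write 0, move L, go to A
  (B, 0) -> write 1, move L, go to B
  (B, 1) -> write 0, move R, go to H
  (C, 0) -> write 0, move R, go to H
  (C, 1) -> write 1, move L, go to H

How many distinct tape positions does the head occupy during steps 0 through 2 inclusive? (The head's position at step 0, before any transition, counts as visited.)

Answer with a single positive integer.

Answer: 3

Derivation:
Step 1: in state A at pos 0, read 0 -> (A,0)->write 1,move R,goto C. Now: state=C, head=1, tape[-1..2]=0100 (head:   ^)
Step 2: in state C at pos 1, read 0 -> (C,0)->write 0,move R,goto H. Now: state=H, head=2, tape[-1..3]=01000 (head:    ^)
Head positions at steps 0..2: starting at 0, distinct positions visited = {0, 1, 2} -> 3 position(s)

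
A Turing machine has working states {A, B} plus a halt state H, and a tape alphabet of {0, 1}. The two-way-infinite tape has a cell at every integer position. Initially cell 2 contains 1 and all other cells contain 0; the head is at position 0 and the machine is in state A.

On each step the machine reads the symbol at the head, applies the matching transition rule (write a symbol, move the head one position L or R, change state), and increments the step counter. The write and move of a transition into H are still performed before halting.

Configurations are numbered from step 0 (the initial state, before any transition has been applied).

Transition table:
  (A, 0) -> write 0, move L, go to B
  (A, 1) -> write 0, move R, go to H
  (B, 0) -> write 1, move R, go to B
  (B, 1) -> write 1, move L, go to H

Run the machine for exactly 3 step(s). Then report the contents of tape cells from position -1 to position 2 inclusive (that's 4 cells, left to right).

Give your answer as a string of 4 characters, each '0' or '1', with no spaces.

Step 1: in state A at pos 0, read 0 -> (A,0)->write 0,move L,goto B. Now: state=B, head=-1, tape[-2..3]=000010 (head:  ^)
Step 2: in state B at pos -1, read 0 -> (B,0)->write 1,move R,goto B. Now: state=B, head=0, tape[-2..3]=010010 (head:   ^)
Step 3: in state B at pos 0, read 0 -> (B,0)->write 1,move R,goto B. Now: state=B, head=1, tape[-2..3]=011010 (head:    ^)

Answer: 1101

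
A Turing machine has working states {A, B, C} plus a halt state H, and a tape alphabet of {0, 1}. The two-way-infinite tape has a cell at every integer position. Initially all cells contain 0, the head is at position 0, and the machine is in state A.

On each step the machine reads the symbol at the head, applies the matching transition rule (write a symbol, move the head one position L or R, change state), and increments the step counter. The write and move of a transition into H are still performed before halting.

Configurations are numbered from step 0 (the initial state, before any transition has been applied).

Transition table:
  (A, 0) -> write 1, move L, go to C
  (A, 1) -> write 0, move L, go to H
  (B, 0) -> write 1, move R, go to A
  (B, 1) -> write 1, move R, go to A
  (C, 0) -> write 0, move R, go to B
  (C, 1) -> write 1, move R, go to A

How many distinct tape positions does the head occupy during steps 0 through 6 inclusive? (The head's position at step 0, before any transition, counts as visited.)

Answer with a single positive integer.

Step 1: in state A at pos 0, read 0 -> (A,0)->write 1,move L,goto C. Now: state=C, head=-1, tape[-2..1]=0010 (head:  ^)
Step 2: in state C at pos -1, read 0 -> (C,0)->write 0,move R,goto B. Now: state=B, head=0, tape[-2..1]=0010 (head:   ^)
Step 3: in state B at pos 0, read 1 -> (B,1)->write 1,move R,goto A. Now: state=A, head=1, tape[-2..2]=00100 (head:    ^)
Step 4: in state A at pos 1, read 0 -> (A,0)->write 1,move L,goto C. Now: state=C, head=0, tape[-2..2]=00110 (head:   ^)
Step 5: in state C at pos 0, read 1 -> (C,1)->write 1,move R,goto A. Now: state=A, head=1, tape[-2..2]=00110 (head:    ^)
Step 6: in state A at pos 1, read 1 -> (A,1)->write 0,move L,goto H. Now: state=H, head=0, tape[-2..2]=00100 (head:   ^)
Head positions at steps 0..6: starting at 0, distinct positions visited = {-1, 0, 1} -> 3 position(s)

Answer: 3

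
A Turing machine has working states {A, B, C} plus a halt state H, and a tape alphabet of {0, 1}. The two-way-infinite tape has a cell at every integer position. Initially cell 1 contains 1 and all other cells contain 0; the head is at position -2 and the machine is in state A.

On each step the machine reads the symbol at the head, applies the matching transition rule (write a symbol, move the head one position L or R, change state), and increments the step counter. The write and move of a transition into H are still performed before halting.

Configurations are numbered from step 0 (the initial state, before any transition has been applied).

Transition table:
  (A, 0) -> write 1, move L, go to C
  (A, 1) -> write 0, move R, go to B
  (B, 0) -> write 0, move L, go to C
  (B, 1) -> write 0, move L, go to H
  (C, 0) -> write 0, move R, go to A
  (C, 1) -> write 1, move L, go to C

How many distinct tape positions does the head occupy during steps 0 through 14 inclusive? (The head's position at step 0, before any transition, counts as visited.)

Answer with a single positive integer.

Step 1: in state A at pos -2, read 0 -> (A,0)->write 1,move L,goto C. Now: state=C, head=-3, tape[-4..2]=0010010 (head:  ^)
Step 2: in state C at pos -3, read 0 -> (C,0)->write 0,move R,goto A. Now: state=A, head=-2, tape[-4..2]=0010010 (head:   ^)
Step 3: in state A at pos -2, read 1 -> (A,1)->write 0,move R,goto B. Now: state=B, head=-1, tape[-4..2]=0000010 (head:    ^)
Step 4: in state B at pos -1, read 0 -> (B,0)->write 0,move L,goto C. Now: state=C, head=-2, tape[-4..2]=0000010 (head:   ^)
Step 5: in state C at pos -2, read 0 -> (C,0)->write 0,move R,goto A. Now: state=A, head=-1, tape[-4..2]=0000010 (head:    ^)
Step 6: in state A at pos -1, read 0 -> (A,0)->write 1,move L,goto C. Now: state=C, head=-2, tape[-4..2]=0001010 (head:   ^)
Step 7: in state C at pos -2, read 0 -> (C,0)->write 0,move R,goto A. Now: state=A, head=-1, tape[-4..2]=0001010 (head:    ^)
Step 8: in state A at pos -1, read 1 -> (A,1)->write 0,move R,goto B. Now: state=B, head=0, tape[-4..2]=0000010 (head:     ^)
Step 9: in state B at pos 0, read 0 -> (B,0)->write 0,move L,goto C. Now: state=C, head=-1, tape[-4..2]=0000010 (head:    ^)
Step 10: in state C at pos -1, read 0 -> (C,0)->write 0,move R,goto A. Now: state=A, head=0, tape[-4..2]=0000010 (head:     ^)
Step 11: in state A at pos 0, read 0 -> (A,0)->write 1,move L,goto C. Now: state=C, head=-1, tape[-4..2]=0000110 (head:    ^)
Step 12: in state C at pos -1, read 0 -> (C,0)->write 0,move R,goto A. Now: state=A, head=0, tape[-4..2]=0000110 (head:     ^)
Step 13: in state A at pos 0, read 1 -> (A,1)->write 0,move R,goto B. Now: state=B, head=1, tape[-4..2]=0000010 (head:      ^)
Step 14: in state B at pos 1, read 1 -> (B,1)->write 0,move L,goto H. Now: state=H, head=0, tape[-4..2]=0000000 (head:     ^)
Head positions at steps 0..14: starting at -2, distinct positions visited = {-3, -2, -1, 0, 1} -> 5 position(s)

Answer: 5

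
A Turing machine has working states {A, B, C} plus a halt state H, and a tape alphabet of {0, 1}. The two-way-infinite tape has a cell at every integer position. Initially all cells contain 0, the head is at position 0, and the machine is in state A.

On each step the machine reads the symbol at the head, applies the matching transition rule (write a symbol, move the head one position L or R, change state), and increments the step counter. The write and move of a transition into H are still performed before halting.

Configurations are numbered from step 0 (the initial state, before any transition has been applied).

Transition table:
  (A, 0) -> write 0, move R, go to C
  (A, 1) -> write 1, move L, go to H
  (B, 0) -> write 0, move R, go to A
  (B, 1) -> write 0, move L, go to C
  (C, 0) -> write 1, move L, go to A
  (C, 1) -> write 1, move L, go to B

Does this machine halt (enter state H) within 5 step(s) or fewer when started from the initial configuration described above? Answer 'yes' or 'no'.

Step 1: in state A at pos 0, read 0 -> (A,0)->write 0,move R,goto C. Now: state=C, head=1, tape[-1..2]=0000 (head:   ^)
Step 2: in state C at pos 1, read 0 -> (C,0)->write 1,move L,goto A. Now: state=A, head=0, tape[-1..2]=0010 (head:  ^)
Step 3: in state A at pos 0, read 0 -> (A,0)->write 0,move R,goto C. Now: state=C, head=1, tape[-1..2]=0010 (head:   ^)
Step 4: in state C at pos 1, read 1 -> (C,1)->write 1,move L,goto B. Now: state=B, head=0, tape[-1..2]=0010 (head:  ^)
Step 5: in state B at pos 0, read 0 -> (B,0)->write 0,move R,goto A. Now: state=A, head=1, tape[-1..2]=0010 (head:   ^)
After 5 step(s): state = A (not H) -> not halted within 5 -> no

Answer: no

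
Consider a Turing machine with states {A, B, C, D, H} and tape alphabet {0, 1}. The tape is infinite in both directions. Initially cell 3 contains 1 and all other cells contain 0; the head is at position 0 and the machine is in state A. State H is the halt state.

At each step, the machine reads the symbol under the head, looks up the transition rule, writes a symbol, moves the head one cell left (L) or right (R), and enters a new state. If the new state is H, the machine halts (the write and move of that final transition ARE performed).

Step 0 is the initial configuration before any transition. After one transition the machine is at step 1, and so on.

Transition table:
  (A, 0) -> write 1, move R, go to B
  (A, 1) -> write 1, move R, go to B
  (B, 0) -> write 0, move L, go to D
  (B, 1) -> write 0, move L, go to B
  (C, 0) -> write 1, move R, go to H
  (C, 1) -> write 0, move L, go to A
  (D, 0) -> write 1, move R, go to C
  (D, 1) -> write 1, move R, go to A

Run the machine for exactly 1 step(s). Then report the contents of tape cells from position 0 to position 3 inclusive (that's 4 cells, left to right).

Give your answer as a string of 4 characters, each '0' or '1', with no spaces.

Step 1: in state A at pos 0, read 0 -> (A,0)->write 1,move R,goto B. Now: state=B, head=1, tape[-1..4]=010010 (head:   ^)

Answer: 1001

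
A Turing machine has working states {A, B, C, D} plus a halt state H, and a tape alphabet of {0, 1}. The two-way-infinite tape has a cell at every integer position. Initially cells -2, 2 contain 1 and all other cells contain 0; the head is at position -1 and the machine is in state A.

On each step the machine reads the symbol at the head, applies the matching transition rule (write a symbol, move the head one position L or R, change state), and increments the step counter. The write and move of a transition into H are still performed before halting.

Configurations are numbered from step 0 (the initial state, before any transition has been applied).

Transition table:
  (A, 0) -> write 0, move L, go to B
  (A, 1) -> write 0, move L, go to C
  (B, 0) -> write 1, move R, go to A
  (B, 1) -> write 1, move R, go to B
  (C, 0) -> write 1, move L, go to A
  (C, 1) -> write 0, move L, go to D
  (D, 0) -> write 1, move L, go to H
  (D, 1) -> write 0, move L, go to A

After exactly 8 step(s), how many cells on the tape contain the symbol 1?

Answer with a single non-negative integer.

Answer: 4

Derivation:
Step 1: in state A at pos -1, read 0 -> (A,0)->write 0,move L,goto B. Now: state=B, head=-2, tape[-3..3]=0100010 (head:  ^)
Step 2: in state B at pos -2, read 1 -> (B,1)->write 1,move R,goto B. Now: state=B, head=-1, tape[-3..3]=0100010 (head:   ^)
Step 3: in state B at pos -1, read 0 -> (B,0)->write 1,move R,goto A. Now: state=A, head=0, tape[-3..3]=0110010 (head:    ^)
Step 4: in state A at pos 0, read 0 -> (A,0)->write 0,move L,goto B. Now: state=B, head=-1, tape[-3..3]=0110010 (head:   ^)
Step 5: in state B at pos -1, read 1 -> (B,1)->write 1,move R,goto B. Now: state=B, head=0, tape[-3..3]=0110010 (head:    ^)
Step 6: in state B at pos 0, read 0 -> (B,0)->write 1,move R,goto A. Now: state=A, head=1, tape[-3..3]=0111010 (head:     ^)
Step 7: in state A at pos 1, read 0 -> (A,0)->write 0,move L,goto B. Now: state=B, head=0, tape[-3..3]=0111010 (head:    ^)
Step 8: in state B at pos 0, read 1 -> (B,1)->write 1,move R,goto B. Now: state=B, head=1, tape[-3..3]=0111010 (head:     ^)
Cells containing 1 after step 8: {-2, -1, 0, 2} -> 4 cell(s)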